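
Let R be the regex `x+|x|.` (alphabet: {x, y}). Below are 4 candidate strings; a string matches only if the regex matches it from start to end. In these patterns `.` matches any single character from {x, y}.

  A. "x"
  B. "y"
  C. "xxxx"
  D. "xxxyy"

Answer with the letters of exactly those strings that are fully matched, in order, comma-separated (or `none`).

A, B, C

A → match
B → match
C → match
D → no match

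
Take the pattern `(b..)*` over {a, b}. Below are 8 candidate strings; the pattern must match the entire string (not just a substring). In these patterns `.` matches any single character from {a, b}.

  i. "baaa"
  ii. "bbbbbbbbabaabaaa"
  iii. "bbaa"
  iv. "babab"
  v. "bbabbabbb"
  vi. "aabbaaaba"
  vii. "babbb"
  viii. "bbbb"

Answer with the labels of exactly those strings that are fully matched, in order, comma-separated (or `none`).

v

i → no match
ii → no match
iii → no match
iv → no match
v → match
vi → no match
vii → no match
viii → no match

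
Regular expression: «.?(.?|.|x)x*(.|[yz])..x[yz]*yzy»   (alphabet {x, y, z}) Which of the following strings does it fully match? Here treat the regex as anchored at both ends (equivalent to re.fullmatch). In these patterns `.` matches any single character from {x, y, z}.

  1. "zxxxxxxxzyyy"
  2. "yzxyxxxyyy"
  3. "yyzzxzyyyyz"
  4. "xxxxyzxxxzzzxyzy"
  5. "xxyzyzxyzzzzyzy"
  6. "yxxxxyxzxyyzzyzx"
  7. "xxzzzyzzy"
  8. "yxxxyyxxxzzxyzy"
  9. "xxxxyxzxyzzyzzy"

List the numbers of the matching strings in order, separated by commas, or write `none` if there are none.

1 → no match — must end with "yzy"
2 → no match — must end with "yzy"
3 → no match — must end with "yzy"
4 → no match
5 → no match
6 → no match — must end with "yzy"
7 → no match — must end with "yzy"
8 → no match
9 → no match — must end with "yzy"

none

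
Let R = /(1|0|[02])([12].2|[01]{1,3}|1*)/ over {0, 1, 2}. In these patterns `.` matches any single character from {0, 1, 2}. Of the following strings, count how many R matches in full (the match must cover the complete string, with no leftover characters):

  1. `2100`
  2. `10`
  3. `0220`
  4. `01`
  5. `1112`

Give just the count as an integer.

4

1 → match
2 → match
3 → no match
4 → match
5 → match
Total matched: 4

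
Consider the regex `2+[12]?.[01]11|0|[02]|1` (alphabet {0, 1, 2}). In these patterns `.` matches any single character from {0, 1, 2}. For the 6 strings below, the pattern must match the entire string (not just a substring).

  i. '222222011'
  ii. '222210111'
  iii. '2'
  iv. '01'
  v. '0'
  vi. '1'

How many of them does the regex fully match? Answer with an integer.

i → match
ii → match
iii → match
iv → no match
v → match
vi → match
Total matched: 5

5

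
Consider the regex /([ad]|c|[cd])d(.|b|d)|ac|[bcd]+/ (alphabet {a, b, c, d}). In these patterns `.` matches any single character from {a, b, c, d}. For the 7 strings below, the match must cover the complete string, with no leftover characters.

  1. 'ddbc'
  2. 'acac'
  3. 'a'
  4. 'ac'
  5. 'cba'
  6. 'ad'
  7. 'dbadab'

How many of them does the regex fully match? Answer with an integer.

2

1 → match
2 → no match
3 → no match
4 → match
5 → no match
6 → no match
7 → no match
Total matched: 2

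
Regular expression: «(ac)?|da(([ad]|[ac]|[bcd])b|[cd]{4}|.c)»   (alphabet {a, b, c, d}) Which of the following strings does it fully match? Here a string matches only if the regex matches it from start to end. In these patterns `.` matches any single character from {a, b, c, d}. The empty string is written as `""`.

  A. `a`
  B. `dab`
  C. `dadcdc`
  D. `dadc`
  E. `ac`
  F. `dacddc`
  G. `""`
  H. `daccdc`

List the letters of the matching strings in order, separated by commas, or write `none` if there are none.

A → no match
B → no match
C → match
D → match
E → match
F → match
G → match
H → match

C, D, E, F, G, H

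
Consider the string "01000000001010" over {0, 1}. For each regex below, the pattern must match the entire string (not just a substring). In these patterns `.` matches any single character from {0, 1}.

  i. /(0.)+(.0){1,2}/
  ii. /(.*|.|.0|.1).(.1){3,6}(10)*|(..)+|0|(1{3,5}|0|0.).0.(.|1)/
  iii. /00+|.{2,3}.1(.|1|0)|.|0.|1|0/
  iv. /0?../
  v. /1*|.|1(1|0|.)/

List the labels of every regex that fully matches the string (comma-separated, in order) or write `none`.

i → match
ii → match
iii → no match
iv → no match
v → no match

i, ii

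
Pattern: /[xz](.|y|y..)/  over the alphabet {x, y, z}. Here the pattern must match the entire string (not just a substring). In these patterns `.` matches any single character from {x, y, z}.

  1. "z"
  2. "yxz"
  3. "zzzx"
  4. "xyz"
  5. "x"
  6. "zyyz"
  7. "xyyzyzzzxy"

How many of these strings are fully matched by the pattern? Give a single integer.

1

1 → no match
2 → no match
3 → no match
4 → no match
5 → no match
6 → match
7 → no match
Total matched: 1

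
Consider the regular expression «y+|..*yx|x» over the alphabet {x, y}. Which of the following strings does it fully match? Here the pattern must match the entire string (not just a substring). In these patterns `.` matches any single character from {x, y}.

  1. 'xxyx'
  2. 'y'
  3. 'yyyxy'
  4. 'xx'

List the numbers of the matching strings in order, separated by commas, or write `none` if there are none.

1 → match
2 → match
3 → no match
4 → no match

1, 2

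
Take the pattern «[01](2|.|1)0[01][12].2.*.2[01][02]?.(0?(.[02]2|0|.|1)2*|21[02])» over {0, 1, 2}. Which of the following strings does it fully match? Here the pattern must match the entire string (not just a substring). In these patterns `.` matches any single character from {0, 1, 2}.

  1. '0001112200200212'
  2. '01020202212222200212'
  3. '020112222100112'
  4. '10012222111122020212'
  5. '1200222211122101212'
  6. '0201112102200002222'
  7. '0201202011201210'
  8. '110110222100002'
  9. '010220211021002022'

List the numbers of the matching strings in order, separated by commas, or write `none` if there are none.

1 → match
2 → no match
3 → no match
4 → match
5 → match
6 → match
7 → match
8 → match
9 → no match

1, 4, 5, 6, 7, 8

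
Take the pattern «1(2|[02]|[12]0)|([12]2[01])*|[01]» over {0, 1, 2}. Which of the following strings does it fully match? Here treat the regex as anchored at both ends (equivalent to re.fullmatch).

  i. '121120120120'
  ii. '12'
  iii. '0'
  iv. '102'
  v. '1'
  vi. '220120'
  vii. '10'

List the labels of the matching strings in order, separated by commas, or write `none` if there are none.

i → match
ii → match
iii → match
iv → no match
v → match
vi → match
vii → match

i, ii, iii, v, vi, vii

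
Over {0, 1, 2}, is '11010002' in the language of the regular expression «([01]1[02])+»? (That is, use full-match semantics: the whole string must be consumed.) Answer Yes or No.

No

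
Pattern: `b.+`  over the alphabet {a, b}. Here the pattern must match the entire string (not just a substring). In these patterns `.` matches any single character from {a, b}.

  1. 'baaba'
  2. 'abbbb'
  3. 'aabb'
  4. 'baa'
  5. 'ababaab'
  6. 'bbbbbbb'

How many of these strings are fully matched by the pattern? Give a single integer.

1 → match
2 → no match — must start with 'b'
3 → no match — must start with 'b'
4 → match
5 → no match — must start with 'b'
6 → match
Total matched: 3

3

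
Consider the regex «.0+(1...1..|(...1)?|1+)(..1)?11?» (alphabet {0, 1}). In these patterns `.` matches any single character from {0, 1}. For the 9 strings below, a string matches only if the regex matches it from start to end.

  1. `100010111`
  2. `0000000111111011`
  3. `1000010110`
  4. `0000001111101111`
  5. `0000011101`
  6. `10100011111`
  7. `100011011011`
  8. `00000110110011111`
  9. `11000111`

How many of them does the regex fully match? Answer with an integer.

6

1. `100010111` → match
2 → match
3. `1000010110` → no match
4 → match
5. `0000011101` → no match
6. `10100011111` → match
7. `100011011011` → match
8 → match
9. `11000111` → no match
Total matched: 6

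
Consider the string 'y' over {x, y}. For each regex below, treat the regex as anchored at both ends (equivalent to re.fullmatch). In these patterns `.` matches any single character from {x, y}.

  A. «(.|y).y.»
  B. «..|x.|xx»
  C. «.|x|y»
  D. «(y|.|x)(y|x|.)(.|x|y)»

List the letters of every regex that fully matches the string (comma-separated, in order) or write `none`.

C

A → no match
B → no match
C → match
D → no match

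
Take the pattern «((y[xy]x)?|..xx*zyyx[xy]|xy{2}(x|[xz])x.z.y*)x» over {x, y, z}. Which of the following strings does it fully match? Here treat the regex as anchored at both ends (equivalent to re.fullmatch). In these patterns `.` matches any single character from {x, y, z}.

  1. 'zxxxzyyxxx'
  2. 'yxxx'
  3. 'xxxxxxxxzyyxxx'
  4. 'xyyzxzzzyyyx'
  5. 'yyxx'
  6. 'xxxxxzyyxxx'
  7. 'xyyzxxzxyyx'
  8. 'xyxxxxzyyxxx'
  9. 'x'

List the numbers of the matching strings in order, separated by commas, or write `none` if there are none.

1, 2, 3, 4, 5, 6, 7, 8, 9

1. 'zxxxzyyxxx' → match
2. 'yxxx' → match
3 → match
4. 'xyyzxzzzyyyx' → match
5. 'yyxx' → match
6. 'xxxxxzyyxxx' → match
7. 'xyyzxxzxyyx' → match
8. 'xyxxxxzyyxxx' → match
9. 'x' → match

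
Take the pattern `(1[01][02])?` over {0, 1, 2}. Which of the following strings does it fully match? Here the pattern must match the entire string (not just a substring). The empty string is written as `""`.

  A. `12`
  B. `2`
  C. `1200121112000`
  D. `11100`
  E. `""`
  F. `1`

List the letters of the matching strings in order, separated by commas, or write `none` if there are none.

A → no match
B → no match
C → no match
D → no match
E → match
F → no match

E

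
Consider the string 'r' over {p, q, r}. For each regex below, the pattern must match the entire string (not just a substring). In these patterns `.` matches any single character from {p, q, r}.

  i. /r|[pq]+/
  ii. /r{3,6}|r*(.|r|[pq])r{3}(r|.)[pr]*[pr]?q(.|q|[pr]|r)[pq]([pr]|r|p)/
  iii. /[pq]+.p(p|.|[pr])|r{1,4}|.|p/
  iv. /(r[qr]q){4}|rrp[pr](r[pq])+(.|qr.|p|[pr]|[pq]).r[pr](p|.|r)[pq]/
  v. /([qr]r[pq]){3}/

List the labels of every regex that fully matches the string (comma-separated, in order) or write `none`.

i → match
ii → no match
iii → match
iv → no match
v → no match

i, iii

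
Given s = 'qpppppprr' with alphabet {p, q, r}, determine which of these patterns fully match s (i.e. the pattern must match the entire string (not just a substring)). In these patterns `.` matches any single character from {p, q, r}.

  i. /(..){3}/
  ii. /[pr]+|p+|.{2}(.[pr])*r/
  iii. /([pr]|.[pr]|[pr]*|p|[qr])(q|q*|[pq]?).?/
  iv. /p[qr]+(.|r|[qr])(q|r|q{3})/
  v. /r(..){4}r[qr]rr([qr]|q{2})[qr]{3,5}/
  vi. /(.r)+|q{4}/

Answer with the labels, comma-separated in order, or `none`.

ii

i → no match
ii → match
iii → no match
iv → no match — must start with 'p'
v → no match — must start with 'r'
vi → no match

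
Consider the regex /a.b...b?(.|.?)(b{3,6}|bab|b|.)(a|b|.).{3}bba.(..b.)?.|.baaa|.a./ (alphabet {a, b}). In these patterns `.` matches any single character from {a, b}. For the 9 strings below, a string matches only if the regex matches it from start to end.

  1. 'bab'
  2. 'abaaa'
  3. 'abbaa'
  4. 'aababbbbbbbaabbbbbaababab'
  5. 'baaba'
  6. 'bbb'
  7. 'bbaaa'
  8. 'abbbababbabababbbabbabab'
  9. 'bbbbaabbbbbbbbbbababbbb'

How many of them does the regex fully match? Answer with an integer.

1 → match
2 → match
3 → no match
4 → no match
5 → no match
6 → no match
7 → match
8 → no match
9 → no match
Total matched: 3

3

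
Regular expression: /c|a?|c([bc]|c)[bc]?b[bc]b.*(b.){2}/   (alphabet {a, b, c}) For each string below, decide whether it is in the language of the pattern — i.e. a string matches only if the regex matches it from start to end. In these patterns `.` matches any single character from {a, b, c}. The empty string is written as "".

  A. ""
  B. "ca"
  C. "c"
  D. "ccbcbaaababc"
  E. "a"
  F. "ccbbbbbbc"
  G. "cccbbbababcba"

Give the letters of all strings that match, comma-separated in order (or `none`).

A, C, D, E, F, G

A → match
B → no match
C → match
D → match
E → match
F → match
G → match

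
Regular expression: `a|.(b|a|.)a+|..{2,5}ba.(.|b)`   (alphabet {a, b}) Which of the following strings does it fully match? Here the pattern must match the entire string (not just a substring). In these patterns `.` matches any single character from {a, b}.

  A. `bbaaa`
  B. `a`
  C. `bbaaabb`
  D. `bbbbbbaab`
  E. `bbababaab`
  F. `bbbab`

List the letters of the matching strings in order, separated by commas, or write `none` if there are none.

A. `bbaaa` → match
B. `a` → match
C. `bbaaabb` → no match
D. `bbbbbbaab` → match
E. `bbababaab` → match
F. `bbbab` → no match

A, B, D, E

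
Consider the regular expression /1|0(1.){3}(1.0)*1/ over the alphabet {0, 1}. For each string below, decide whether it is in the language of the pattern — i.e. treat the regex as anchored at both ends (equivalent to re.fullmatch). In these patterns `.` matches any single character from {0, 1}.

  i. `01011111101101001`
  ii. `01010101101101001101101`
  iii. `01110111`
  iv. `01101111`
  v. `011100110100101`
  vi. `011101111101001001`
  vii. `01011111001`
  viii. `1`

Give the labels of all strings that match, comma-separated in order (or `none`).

i → match
ii → match
iii → match
iv → no match
v → no match
vi → no match
vii → match
viii → match

i, ii, iii, vii, viii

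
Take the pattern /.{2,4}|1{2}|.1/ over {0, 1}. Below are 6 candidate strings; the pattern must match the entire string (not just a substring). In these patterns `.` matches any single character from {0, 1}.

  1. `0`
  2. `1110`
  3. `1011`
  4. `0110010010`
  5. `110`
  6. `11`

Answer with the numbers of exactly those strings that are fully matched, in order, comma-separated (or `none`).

2, 3, 5, 6

1 → no match
2 → match
3 → match
4 → no match
5 → match
6 → match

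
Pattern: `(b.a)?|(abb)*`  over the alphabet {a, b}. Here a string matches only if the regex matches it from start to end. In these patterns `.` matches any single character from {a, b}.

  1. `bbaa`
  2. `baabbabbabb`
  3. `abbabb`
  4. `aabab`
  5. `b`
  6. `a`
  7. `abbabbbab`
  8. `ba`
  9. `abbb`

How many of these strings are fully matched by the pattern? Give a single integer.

1

1 → no match
2 → no match
3 → match
4 → no match
5 → no match
6 → no match
7 → no match
8 → no match
9 → no match
Total matched: 1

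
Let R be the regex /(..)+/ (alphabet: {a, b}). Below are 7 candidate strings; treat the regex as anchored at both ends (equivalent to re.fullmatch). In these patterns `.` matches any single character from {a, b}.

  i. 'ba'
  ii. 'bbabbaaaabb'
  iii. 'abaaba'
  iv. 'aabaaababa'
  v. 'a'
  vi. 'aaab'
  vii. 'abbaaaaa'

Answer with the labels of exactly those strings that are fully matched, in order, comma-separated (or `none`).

i → match
ii → no match
iii → match
iv → match
v → no match
vi → match
vii → match

i, iii, iv, vi, vii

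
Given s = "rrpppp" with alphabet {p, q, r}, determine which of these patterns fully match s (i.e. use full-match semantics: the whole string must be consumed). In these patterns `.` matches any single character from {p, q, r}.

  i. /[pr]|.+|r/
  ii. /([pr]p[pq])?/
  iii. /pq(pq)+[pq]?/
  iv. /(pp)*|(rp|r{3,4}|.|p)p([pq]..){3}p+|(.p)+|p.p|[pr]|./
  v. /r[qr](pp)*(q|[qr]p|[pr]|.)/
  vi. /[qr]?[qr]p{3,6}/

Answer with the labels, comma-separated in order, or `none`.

i, vi

i → match
ii → no match
iii → no match — must start with "pqpq"
iv → no match
v → no match
vi → match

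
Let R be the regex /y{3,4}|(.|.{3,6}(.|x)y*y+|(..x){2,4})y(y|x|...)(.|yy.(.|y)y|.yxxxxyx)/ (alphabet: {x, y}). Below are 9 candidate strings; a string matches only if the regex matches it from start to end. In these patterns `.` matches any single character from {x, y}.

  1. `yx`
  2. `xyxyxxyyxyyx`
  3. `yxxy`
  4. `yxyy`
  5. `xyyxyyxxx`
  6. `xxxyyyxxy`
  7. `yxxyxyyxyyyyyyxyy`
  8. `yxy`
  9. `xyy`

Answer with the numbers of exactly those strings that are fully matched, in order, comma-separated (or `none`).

2

1 → no match
2 → match
3 → no match
4 → no match
5 → no match
6 → no match
7 → no match
8 → no match
9 → no match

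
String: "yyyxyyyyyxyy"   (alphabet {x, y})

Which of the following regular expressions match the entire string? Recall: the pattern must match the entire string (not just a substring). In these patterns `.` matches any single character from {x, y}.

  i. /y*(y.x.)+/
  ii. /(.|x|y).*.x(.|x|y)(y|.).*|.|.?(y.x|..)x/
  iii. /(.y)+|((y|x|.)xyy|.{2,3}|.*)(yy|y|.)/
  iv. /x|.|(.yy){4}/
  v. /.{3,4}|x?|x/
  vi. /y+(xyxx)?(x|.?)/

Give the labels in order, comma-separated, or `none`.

i → no match
ii → match
iii → match
iv → match
v → no match
vi → no match

ii, iii, iv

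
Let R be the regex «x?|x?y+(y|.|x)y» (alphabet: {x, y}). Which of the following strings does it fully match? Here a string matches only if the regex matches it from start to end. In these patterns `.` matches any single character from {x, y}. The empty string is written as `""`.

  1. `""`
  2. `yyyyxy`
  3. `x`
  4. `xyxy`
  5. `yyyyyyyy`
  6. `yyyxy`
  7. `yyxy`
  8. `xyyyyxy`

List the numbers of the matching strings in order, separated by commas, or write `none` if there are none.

1, 2, 3, 4, 5, 6, 7, 8

1 → match
2 → match
3 → match
4 → match
5 → match
6 → match
7 → match
8 → match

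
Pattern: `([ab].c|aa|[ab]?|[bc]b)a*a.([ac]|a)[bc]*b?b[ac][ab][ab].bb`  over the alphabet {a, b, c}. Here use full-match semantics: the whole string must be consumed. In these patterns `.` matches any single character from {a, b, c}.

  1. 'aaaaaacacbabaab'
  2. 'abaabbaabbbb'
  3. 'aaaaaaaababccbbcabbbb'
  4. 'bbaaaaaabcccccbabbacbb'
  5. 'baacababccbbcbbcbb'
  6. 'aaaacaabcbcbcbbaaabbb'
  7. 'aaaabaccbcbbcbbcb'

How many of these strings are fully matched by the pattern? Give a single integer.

1

1 → no match — must end with 'bb'
2 → no match
3 → match
4 → no match
5 → no match
6 → no match
7 → no match — must end with 'bb'
Total matched: 1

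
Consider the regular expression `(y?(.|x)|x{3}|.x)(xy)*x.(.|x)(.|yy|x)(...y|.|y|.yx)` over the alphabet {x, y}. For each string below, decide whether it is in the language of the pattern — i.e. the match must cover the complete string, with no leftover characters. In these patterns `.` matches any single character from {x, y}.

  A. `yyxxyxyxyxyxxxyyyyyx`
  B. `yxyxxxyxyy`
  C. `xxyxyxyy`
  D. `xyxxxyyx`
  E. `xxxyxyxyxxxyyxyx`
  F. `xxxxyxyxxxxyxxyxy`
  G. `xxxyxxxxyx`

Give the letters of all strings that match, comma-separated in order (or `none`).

A → no match
B → no match
C → match
D → no match
E → match
F → no match
G → no match

C, E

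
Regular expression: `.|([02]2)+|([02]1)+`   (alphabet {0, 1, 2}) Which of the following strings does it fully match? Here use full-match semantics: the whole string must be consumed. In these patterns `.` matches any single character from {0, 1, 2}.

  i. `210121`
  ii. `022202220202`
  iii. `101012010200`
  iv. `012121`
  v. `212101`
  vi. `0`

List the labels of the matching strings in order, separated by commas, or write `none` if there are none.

i, ii, iv, v, vi

i → match
ii → match
iii → no match
iv → match
v → match
vi → match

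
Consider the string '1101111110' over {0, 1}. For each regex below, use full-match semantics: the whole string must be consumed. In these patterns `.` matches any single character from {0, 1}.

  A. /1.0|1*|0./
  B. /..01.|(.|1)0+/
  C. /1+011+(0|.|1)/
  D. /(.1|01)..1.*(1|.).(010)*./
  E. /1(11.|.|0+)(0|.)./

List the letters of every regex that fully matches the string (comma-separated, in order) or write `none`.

A → no match
B → no match
C → match
D → match
E → no match

C, D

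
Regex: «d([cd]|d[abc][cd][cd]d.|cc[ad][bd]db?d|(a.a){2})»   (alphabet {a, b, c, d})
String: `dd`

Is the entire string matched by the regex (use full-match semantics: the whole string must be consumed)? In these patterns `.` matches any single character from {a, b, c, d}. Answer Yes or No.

Yes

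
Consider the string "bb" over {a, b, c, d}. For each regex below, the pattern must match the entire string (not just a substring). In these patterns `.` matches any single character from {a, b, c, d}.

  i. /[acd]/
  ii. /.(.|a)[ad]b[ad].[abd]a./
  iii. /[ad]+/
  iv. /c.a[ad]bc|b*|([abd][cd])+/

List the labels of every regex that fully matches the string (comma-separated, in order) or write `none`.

iv

i → no match
ii → no match
iii → no match
iv → match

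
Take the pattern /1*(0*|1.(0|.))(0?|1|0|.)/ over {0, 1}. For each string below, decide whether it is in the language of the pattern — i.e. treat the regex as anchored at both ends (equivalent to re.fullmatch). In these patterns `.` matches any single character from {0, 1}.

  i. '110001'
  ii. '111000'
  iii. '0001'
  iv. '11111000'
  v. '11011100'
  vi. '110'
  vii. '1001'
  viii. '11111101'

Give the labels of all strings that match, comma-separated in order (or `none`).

i. '110001' → match
ii. '111000' → match
iii. '0001' → match
iv. '11111000' → match
v. '11011100' → no match
vi. '110' → match
vii. '1001' → match
viii. '11111101' → match

i, ii, iii, iv, vi, vii, viii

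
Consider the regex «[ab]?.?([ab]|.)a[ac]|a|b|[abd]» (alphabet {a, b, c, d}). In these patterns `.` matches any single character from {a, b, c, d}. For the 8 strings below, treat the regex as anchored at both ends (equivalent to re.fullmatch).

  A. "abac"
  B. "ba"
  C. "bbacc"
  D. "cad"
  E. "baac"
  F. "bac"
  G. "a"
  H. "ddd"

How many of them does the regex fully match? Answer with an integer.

A → match
B → no match
C → no match
D → no match
E → match
F → match
G → match
H → no match
Total matched: 4

4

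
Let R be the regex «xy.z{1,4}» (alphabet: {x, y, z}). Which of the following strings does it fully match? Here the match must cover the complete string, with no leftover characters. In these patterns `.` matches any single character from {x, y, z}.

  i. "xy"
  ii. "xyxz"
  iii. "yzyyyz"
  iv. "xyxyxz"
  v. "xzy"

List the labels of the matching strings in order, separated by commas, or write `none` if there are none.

i → no match — must end with "z"
ii → match
iii → no match — must start with "xy"
iv → no match
v → no match — must start with "xy"

ii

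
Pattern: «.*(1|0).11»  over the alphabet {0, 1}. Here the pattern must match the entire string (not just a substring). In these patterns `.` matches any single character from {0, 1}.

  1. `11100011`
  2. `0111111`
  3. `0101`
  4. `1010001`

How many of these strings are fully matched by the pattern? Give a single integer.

1 → match
2 → match
3 → no match — must end with `11`
4 → no match — must end with `11`
Total matched: 2

2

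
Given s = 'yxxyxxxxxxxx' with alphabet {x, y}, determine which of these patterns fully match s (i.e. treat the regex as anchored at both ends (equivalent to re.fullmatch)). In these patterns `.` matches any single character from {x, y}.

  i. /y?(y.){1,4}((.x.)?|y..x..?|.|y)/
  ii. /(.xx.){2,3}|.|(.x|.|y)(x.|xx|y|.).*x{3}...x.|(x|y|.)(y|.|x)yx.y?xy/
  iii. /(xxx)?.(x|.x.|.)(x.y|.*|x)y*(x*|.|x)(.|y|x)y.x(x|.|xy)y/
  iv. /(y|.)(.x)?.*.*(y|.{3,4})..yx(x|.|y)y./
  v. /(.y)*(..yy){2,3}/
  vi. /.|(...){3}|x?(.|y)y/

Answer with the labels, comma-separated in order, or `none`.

ii

i → no match
ii → match
iii → no match — must end with 'y'
iv → no match
v → no match — must end with 'yy'
vi → no match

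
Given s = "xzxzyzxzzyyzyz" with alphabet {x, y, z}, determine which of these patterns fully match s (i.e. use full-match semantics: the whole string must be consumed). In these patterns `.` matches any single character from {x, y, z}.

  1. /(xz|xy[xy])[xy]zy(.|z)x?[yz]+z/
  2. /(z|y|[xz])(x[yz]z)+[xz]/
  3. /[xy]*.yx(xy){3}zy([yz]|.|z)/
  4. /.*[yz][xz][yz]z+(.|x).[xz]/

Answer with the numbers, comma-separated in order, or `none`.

1 → match
2 → no match
3 → no match
4 → no match

1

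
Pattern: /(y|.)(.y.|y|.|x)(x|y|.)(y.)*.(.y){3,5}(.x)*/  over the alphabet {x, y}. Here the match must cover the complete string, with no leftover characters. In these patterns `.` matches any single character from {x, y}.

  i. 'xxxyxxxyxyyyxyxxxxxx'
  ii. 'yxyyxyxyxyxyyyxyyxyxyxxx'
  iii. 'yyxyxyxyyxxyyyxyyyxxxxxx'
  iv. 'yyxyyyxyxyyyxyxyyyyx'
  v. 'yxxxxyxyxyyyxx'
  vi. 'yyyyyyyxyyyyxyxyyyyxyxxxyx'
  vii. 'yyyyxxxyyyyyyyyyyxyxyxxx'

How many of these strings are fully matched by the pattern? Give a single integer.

i → match
ii → match
iii → match
iv → match
v → match
vi → match
vii → match
Total matched: 7

7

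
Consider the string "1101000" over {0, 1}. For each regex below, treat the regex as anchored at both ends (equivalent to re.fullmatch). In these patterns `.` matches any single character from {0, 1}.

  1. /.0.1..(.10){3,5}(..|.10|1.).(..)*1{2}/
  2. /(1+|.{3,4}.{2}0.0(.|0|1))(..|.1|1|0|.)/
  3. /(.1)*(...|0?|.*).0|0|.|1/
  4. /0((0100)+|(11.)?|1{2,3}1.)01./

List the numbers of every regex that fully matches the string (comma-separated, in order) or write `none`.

1 → no match — must end with "1"
2 → no match
3 → match
4 → no match — must start with "0"

3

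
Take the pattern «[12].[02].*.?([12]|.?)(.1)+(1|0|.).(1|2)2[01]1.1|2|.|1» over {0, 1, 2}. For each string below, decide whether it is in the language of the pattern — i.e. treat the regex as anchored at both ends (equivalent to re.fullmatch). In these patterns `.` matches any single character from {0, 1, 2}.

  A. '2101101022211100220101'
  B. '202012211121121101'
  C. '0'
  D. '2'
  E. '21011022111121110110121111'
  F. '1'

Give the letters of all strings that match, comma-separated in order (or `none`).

A → match
B → match
C → match
D → match
E → match
F → match

A, B, C, D, E, F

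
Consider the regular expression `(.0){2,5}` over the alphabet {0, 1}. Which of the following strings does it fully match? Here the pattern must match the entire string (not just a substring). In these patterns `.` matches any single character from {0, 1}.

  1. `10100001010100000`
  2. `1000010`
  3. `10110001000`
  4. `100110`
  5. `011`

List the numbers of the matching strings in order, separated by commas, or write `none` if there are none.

none

1 → no match
2. `1000010` → no match
3. `10110001000` → no match
4. `100110` → no match
5. `011` → no match — must end with `0`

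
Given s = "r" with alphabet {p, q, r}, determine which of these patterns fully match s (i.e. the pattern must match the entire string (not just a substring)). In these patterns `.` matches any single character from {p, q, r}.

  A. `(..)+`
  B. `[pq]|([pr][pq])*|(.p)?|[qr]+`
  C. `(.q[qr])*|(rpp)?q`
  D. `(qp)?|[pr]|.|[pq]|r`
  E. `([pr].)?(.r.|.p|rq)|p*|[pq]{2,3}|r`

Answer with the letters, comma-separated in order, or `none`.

A → no match
B → match
C → no match
D → match
E → match

B, D, E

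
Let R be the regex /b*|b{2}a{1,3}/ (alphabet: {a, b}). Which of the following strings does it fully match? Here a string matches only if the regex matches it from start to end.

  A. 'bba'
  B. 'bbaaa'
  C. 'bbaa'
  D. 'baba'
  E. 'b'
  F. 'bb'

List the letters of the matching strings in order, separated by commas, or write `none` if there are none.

A → match
B → match
C → match
D → no match
E → match
F → match

A, B, C, E, F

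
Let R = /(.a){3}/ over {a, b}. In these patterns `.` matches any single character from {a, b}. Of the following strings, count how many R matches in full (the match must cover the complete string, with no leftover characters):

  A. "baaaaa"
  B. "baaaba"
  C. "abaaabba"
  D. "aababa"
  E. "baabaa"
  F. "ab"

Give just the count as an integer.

A → match
B → match
C → no match
D → match
E → no match
F → no match — must end with "a"
Total matched: 3

3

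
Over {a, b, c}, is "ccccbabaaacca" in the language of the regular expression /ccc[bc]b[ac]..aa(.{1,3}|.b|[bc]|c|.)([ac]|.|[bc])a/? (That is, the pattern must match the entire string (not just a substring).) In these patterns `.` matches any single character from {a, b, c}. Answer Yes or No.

Yes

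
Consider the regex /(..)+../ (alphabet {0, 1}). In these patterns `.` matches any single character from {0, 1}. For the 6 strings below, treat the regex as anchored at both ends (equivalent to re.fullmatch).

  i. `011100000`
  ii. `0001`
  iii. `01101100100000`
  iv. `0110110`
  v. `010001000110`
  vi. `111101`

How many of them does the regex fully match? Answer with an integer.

i → no match
ii → match
iii → match
iv → no match
v → match
vi → match
Total matched: 4

4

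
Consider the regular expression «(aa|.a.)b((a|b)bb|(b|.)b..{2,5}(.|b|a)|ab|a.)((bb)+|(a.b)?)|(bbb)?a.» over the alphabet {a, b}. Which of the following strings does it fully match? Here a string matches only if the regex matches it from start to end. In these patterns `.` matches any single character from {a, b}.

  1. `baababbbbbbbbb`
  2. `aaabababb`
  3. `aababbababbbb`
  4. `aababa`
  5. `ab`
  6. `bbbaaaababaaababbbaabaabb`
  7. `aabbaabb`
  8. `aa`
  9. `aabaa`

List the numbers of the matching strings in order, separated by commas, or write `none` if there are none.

1 → match
2 → match
3 → match
4 → no match
5 → match
6 → no match
7 → match
8 → match
9 → match

1, 2, 3, 5, 7, 8, 9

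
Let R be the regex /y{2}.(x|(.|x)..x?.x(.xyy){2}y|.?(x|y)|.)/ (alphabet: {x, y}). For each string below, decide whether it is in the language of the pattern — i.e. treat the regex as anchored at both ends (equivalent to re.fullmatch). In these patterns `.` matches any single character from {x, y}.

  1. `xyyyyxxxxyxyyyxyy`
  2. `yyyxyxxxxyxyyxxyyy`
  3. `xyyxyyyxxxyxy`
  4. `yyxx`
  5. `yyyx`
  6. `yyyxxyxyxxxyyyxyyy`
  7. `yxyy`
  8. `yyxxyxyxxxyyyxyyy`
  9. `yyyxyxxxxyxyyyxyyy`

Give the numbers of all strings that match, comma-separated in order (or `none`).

2, 4, 5, 6, 8, 9

1 → no match — must start with `y`
2 → match
3 → no match — must start with `y`
4. `yyxx` → match
5. `yyyx` → match
6 → match
7. `yxyy` → no match
8 → match
9 → match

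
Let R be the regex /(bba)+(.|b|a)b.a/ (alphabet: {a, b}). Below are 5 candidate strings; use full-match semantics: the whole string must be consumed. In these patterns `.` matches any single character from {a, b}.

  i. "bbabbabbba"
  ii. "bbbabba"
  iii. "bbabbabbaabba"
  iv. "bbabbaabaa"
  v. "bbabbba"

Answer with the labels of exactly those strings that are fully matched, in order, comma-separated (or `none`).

i, iii, iv, v

i → match
ii → no match — must start with "bba"
iii → match
iv → match
v → match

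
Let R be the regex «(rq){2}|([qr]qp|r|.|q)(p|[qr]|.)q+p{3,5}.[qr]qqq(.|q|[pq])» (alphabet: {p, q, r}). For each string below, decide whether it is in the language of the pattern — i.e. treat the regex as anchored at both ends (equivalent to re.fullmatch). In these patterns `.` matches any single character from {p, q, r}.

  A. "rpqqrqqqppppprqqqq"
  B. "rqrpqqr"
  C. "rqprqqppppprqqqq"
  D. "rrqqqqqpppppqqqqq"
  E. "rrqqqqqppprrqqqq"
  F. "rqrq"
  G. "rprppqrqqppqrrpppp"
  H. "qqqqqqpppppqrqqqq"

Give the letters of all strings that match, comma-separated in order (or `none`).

A → no match
B → no match
C → match
D → match
E → match
F → match
G → no match
H → match

C, D, E, F, H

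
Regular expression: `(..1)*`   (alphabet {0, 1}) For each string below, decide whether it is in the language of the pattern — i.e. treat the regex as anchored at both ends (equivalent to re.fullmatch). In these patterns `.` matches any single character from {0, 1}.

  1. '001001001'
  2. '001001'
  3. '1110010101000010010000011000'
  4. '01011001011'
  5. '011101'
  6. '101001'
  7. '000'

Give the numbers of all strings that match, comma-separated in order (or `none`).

1, 2, 5, 6

1 → match
2 → match
3 → no match
4 → no match
5 → match
6 → match
7 → no match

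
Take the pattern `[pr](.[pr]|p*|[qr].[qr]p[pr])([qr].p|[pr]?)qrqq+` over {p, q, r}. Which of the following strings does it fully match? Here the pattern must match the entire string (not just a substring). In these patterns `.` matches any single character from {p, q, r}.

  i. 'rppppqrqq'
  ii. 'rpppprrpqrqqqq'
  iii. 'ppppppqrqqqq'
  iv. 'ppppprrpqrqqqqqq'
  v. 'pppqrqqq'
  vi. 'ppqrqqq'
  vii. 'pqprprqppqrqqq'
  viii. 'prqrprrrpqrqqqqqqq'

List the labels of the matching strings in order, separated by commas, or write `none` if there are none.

i. 'rppppqrqq' → match
ii → match
iii. 'ppppppqrqqqq' → match
iv → match
v. 'pppqrqqq' → match
vi. 'ppqrqqq' → match
vii → match
viii → match

i, ii, iii, iv, v, vi, vii, viii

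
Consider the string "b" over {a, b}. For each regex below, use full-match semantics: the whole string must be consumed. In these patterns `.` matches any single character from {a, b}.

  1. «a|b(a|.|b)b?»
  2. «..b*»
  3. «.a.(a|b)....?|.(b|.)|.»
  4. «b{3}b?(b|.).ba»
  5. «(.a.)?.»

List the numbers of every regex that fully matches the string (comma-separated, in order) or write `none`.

1 → no match
2 → no match
3 → match
4 → no match — must end with "ba"
5 → match

3, 5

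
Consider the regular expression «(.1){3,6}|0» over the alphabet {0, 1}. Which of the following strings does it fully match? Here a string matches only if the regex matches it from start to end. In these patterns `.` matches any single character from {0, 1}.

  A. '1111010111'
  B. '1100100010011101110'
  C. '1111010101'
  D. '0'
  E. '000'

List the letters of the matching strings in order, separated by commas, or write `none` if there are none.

A, C, D

A → match
B → no match
C → match
D → match
E → no match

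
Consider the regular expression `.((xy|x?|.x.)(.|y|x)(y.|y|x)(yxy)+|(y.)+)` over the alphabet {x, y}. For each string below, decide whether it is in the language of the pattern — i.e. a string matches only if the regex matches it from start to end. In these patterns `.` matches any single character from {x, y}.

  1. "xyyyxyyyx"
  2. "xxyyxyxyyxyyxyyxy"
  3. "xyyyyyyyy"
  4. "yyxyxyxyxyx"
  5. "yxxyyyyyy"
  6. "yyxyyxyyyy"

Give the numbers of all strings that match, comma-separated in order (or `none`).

1, 2, 3, 4

1 → match
2 → match
3 → match
4 → match
5 → no match
6 → no match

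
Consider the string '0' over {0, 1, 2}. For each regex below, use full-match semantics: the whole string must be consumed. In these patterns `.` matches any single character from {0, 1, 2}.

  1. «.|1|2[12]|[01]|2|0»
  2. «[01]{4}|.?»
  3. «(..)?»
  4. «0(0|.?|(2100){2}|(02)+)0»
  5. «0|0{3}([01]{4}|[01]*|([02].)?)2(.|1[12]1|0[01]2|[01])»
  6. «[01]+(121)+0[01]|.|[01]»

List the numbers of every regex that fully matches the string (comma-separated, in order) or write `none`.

1 → match
2 → match
3 → no match
4 → no match
5 → match
6 → match

1, 2, 5, 6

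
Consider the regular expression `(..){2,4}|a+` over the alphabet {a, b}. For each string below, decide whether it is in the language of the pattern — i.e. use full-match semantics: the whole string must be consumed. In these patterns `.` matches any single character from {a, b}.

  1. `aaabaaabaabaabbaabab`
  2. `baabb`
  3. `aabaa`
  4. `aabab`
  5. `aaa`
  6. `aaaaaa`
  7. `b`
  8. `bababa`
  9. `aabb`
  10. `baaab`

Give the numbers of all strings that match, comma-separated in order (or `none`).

5, 6, 8, 9

1 → no match
2 → no match
3 → no match
4 → no match
5 → match
6 → match
7 → no match
8 → match
9 → match
10 → no match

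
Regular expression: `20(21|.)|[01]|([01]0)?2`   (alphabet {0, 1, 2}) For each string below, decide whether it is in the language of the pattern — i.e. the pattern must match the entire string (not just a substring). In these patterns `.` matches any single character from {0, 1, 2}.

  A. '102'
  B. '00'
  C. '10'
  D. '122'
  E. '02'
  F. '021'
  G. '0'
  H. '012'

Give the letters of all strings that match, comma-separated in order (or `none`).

A, G

A → match
B → no match
C → no match
D → no match
E → no match
F → no match
G → match
H → no match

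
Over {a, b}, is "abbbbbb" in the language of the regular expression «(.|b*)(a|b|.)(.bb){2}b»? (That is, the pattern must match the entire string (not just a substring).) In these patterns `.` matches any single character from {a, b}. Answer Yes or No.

No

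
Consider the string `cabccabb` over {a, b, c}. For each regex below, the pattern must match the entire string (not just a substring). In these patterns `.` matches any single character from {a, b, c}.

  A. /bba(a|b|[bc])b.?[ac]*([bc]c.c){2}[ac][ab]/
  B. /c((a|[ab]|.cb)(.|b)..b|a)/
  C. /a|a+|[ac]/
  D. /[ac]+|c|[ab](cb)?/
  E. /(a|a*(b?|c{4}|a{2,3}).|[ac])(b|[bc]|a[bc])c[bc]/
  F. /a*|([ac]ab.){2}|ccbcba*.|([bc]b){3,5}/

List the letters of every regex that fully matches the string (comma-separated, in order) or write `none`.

A → no match — must start with `bba`
B → no match
C → no match
D → no match
E → no match
F → match

F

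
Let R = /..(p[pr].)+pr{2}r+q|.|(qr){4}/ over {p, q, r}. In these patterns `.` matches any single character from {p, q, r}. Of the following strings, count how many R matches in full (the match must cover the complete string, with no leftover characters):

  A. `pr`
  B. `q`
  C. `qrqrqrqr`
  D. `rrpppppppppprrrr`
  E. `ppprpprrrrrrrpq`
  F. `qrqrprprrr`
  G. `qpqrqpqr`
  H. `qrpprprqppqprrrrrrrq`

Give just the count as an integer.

A. `pr` → no match
B. `q` → match
C. `qrqrqrqr` → match
D → no match
E → no match
F. `qrqrprprrr` → no match
G. `qpqrqpqr` → no match
H → match
Total matched: 3

3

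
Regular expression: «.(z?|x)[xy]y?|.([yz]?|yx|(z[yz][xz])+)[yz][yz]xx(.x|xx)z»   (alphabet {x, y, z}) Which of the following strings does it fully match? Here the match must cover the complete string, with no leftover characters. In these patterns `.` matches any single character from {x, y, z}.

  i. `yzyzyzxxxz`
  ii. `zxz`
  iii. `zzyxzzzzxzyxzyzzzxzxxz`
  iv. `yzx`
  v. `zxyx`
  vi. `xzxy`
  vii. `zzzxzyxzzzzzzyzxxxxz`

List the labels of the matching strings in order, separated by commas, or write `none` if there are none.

iv, vi, vii

i → no match
ii → no match
iii → no match
iv → match
v → no match
vi → match
vii → match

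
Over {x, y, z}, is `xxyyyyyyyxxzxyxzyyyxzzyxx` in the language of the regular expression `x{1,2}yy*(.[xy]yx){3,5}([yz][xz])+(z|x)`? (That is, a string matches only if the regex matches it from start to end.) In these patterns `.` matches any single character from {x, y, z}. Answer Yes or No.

No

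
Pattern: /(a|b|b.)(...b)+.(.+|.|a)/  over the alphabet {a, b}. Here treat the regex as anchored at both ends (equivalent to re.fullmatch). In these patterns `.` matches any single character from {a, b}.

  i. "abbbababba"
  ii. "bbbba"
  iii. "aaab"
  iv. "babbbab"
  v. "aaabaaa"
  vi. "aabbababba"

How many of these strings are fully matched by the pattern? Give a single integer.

i → no match
ii → no match
iii → no match
iv → match
v → no match
vi → no match
Total matched: 1

1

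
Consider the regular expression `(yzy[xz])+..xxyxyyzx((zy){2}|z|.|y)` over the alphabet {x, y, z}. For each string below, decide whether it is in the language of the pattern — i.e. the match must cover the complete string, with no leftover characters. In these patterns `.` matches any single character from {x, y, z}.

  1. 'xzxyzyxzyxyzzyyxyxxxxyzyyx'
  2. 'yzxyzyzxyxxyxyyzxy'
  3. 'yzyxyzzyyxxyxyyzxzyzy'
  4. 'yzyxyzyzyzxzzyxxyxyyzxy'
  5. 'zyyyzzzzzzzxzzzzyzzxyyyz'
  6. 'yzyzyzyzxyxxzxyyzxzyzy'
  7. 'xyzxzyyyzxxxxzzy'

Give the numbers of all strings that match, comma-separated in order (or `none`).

none

1 → no match — must start with 'yzy'
2 → no match — must start with 'yzy'
3 → no match
4 → no match
5 → no match — must start with 'yzy'
6 → no match
7 → no match — must start with 'yzy'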